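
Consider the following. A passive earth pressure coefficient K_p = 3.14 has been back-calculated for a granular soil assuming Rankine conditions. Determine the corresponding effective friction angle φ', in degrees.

31.1°

K_p = (1+sin φ)/(1−sin φ) ⇒ sin φ = (K_p − 1)/(K_p + 1) = 0.5169.
φ = arcsin(0.5169) = 31.13°.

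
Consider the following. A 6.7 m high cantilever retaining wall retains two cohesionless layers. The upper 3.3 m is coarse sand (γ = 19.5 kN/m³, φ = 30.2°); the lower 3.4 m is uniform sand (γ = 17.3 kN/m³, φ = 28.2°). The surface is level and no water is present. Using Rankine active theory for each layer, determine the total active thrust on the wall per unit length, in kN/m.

K_a1 = tan²(45°−30.2°/2) = 0.3307; K_a2 = tan²(45°−28.2°/2) = 0.3582.
Layer 1: σ at base = K_a1 γ₁ h₁ = 21.28 kPa; P₁ = ½×21.28×3.3 = 35.11.
Layer 2: σ_v at top = γ₁h₁ = 64.35; σ_h top = K_a2×64.35 = 23.05; σ_h base = K_a2×(64.35+17.3×3.4) = 44.12.
P₂ = ½(23.05+44.12)×3.4 = 114.2. Total P_a = 35.11+114.2 = 149.3 kN/m.

149 kN/m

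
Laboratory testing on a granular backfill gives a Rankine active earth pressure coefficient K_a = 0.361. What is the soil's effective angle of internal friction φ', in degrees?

28.0°

K_a = tan²(45° − φ/2) ⇒ 45° − φ/2 = arctan(√0.361) = 31.00°.
φ = 2(45° − 31.00°) = 28.00°.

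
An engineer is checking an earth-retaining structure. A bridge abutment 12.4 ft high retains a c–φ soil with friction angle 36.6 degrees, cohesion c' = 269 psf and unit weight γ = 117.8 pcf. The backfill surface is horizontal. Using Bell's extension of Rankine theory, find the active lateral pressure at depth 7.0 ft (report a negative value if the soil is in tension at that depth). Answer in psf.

K_a = (1 − sin φ)/(1 + sin φ) = 0.2530.
σ_a = K_a γ z − 2c√K_a = 0.2530×117.8×7.0 − 2×269×0.5029 = -62.00 psf.

-62.0 psf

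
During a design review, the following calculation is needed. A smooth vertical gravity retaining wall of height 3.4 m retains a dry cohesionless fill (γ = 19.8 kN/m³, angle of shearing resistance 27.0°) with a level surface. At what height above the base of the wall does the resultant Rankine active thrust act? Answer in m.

1.13 m

K_a = 0.3755.
The pressure distribution is triangular, so the resultant acts at H/3 above the base = 3.4/3 = 1.133 m.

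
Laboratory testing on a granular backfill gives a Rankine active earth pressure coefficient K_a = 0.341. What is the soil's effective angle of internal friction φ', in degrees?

K_a = tan²(45° − φ/2) ⇒ 45° − φ/2 = arctan(√0.341) = 30.28°.
φ = 2(45° − 30.28°) = 29.43°.

29.4°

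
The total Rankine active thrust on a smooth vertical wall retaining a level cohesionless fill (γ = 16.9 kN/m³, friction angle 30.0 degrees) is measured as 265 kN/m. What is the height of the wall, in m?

9.70 m

K_a = 0.3333. P_a = ½ K_a γ H² ⇒ H = √(2P_a/(K_a γ)).
H = √(2×265/(0.3333×16.9)) = 9.700 m.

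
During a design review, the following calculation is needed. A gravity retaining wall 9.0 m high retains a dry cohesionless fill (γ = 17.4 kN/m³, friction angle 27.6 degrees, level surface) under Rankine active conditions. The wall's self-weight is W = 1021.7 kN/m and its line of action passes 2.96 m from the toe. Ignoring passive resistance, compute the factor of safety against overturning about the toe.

3.90

K_a = tan²(45° − 27.6°/2) = 0.3668.
P_a = ½K_aγH² = 0.5×0.3668×17.4×9.0² = 258.5 kN/m, acting at H/3 = 3.000 m above the base.
Overturning moment M_o = P_a × H/3 = 258.5 × 3.000 = 775.4.
Resisting moment M_r = W × 2.96 = 1021.7 × 2.96 = 3024.
FS_overturning = M_r/M_o = 3024/775.4 = 3.900.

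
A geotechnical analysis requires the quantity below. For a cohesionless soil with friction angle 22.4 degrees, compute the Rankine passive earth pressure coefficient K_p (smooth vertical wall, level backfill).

2.23

K_p = (1 + sin φ)/(1 − sin φ) = tan²(45° + 22.4°/2) = 2.231.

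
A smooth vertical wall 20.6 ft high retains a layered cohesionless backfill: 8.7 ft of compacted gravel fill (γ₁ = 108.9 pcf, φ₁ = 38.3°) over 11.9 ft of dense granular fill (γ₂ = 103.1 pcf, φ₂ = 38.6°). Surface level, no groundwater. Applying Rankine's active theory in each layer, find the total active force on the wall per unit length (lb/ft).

K_a1 = tan²(45°−38.3°/2) = 0.2347; K_a2 = tan²(45°−38.6°/2) = 0.2316.
Layer 1: σ at base = K_a1 γ₁ h₁ = 222.4 psf; P₁ = ½×222.4×8.7 = 967.4.
Layer 2: σ_v at top = γ₁h₁ = 947.4; σ_h top = K_a2×947.4 = 219.4; σ_h base = K_a2×(947.4+103.1×11.9) = 503.6.
P₂ = ½(219.4+503.6)×11.9 = 4302. Total P_a = 967.4+4302 = 5270 lb/ft.

5270 lb/ft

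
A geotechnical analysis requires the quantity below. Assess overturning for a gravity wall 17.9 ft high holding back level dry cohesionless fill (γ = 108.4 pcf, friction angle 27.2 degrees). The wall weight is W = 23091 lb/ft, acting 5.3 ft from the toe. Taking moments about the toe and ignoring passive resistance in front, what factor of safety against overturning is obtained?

3.17

K_a = tan²(45° − 27.2°/2) = 0.3726.
P_a = ½K_aγH² = 0.5×0.3726×108.4×17.9² = 6471 lb/ft, acting at H/3 = 5.967 ft above the base.
Overturning moment M_o = P_a × H/3 = 6471 × 5.967 = 38610.
Resisting moment M_r = W × 5.3 = 23091 × 5.3 = 122400.
FS_overturning = M_r/M_o = 122400/38610 = 3.170.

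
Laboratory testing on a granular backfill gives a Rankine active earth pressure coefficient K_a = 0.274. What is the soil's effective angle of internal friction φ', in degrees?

34.7°

K_a = tan²(45° − φ/2) ⇒ 45° − φ/2 = arctan(√0.274) = 27.63°.
φ = 2(45° − 27.63°) = 34.74°.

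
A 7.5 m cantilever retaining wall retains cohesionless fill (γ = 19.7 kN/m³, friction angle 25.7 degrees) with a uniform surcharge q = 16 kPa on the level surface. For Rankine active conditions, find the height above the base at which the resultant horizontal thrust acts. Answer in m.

2.72 m

K_a = 0.3950.
Triangular part P₁ = ½K_aγH² = 218.9 at H/3 = 2.500 m; rectangular part P₂ = K_a q H = 47.40 at H/2 = 3.750 m.
ȳ = (P₁·2.500 + P₂·3.750)/(P₁+P₂) = 2.723 m.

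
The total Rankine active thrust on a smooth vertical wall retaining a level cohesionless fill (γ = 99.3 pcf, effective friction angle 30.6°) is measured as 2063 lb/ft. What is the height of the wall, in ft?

11.3 ft

K_a = 0.3253. P_a = ½ K_a γ H² ⇒ H = √(2P_a/(K_a γ)).
H = √(2×2063/(0.3253×99.3)) = 11.30 ft.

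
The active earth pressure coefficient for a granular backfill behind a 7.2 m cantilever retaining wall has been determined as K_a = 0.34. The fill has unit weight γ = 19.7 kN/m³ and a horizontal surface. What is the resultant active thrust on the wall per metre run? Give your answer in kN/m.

174 kN/m

P = ½ K_a γ H² = 0.5 × 0.34 × 19.7 × 7.2² = 173.6 kN/m.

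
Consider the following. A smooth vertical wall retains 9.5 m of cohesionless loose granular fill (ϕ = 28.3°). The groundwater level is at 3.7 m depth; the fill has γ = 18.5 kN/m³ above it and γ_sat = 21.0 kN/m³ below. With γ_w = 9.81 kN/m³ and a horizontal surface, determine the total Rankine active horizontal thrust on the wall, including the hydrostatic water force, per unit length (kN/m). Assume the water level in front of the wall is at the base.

419 kN/m

K_a = tan²(45° − φ/2) = 0.3568.
γ' = 21.0 − 9.81 = 11.19 kN/m³. Depth below WT = 5.8 m.
σ'_h at WT = K_a γ d_w = 24.42 kPa; at base = 24.42 + K_a γ' × 5.8 = 47.58 kPa.
P₁ (0–3.7 m) = ½×24.42×3.7 = 45.18. P₂ (3.7–9.5 m) = ½(24.42+47.58)×5.8 = 208.8.
P_w = ½ γ_w h₂² = 0.5×9.81×5.8² = 165.0. Total = 45.18+208.8+165.0 = 419.0 kN/m.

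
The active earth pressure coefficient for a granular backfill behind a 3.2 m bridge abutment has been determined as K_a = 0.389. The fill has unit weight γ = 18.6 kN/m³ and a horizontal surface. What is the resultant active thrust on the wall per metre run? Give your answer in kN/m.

37.0 kN/m

P = ½ K_a γ H² = 0.5 × 0.389 × 18.6 × 3.2² = 37.05 kN/m.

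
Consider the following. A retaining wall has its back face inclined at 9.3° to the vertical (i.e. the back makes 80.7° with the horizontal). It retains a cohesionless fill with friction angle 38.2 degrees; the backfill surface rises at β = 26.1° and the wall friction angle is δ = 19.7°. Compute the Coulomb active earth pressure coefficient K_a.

0.422

K_a = sin²(α+φ) / [sin²α · sin(α−δ) · (1 + √{sin(φ+δ)sin(φ−β) / (sin(α−δ)sin(α+β))})²].
With α = 80.7°, φ = 38.2°, δ = 19.7°, β = 26.1°: K_a = 0.4218.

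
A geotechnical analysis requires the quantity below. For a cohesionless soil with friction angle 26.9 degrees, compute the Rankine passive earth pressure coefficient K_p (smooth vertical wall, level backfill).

K_p = (1 + sin φ)/(1 − sin φ) = tan²(45° + 26.9°/2) = 2.653.

2.65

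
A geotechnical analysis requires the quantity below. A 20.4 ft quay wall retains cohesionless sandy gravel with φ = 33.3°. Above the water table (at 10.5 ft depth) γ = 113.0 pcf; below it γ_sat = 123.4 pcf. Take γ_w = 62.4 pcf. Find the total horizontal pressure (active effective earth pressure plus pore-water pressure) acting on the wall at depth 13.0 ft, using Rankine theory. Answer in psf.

546 psf

K_a = (1 − sin φ)/(1 + sin φ) = 0.2911.
γ' = 123.4 − 62.4 = 61.00 pcf.
Effective vertical stress at 13.0 ft: σ'_v = 113.0×10.5 + 61.00×2.50 = 1339 psf.
σ'_h = K_a σ'_v = 0.2911 × 1339 = 389.8 psf; u = γ_w × 2.50 = 156.0 psf.
Total σ_h = 389.8 + 156.0 = 545.8 psf.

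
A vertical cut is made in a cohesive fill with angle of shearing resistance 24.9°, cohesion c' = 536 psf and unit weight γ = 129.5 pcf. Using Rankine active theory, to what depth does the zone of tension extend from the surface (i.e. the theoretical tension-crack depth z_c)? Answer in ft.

K_a = tan²(45° − 24.9°/2) = 0.4074; √K_a = 0.6383.
The active pressure is zero where K_a γ z = 2c√K_a, so z_c = 2c/(γ√K_a) = 2×536/(129.5×0.6383) = 12.97 ft.

13.0 ft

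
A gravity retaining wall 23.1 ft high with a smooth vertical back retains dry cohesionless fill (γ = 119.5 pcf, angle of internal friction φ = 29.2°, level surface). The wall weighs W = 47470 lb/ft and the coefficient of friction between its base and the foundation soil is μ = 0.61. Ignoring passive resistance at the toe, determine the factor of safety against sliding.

2.64

K_a = tan²(45° − 29.2°/2) = 0.3442.
P_a = ½K_aγH² = 0.5×0.3442×119.5×23.1² = 10970 lb/ft, acting at H/3 = 7.700 ft above the base.
FS_sliding = μW / P_a = 0.61×47470 / 10970 = 2.639.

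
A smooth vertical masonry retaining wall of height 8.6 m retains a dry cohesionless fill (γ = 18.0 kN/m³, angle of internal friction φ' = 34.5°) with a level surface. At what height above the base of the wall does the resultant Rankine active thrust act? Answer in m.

K_a = 0.2768.
The pressure distribution is triangular, so the resultant acts at H/3 above the base = 8.6/3 = 2.867 m.

2.87 m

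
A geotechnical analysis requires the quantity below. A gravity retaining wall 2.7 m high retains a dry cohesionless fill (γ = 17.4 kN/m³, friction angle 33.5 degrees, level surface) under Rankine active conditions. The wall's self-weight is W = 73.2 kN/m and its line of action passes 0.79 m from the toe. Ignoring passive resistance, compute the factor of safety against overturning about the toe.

K_a = tan²(45° − 33.5°/2) = 0.2887.
P_a = ½K_aγH² = 0.5×0.2887×17.4×2.7² = 18.31 kN/m, acting at H/3 = 0.9000 m above the base.
Overturning moment M_o = P_a × H/3 = 18.31 × 0.9000 = 16.48.
Resisting moment M_r = W × 0.79 = 73.2 × 0.79 = 57.83.
FS_overturning = M_r/M_o = 57.83/16.48 = 3.509.

3.51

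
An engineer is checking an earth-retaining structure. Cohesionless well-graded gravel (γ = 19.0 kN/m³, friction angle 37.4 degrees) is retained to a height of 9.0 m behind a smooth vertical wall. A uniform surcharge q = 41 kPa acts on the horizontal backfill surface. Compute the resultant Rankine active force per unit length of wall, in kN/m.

278 kN/m

K_a = tan²(45° − φ/2) = 0.2443.
Soil triangle: ½ K_a γ H² = 0.5×0.2443×19.0×9.0² = 188.0 kN/m.
Surcharge rectangle: K_a q H = 0.2443×41×9.0 = 90.13 kN/m.
Total = 188.0 + 90.13 = 278.1 kN/m.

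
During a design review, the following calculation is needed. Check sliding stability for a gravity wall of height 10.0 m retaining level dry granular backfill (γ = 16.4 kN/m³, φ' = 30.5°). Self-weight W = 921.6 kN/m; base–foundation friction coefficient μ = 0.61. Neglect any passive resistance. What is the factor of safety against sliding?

K_a = tan²(45° − 30.5°/2) = 0.3267.
P_a = ½K_aγH² = 0.5×0.3267×16.4×10.0² = 267.9 kN/m, acting at H/3 = 3.333 m above the base.
FS_sliding = μW / P_a = 0.61×921.6 / 267.9 = 2.099.

2.10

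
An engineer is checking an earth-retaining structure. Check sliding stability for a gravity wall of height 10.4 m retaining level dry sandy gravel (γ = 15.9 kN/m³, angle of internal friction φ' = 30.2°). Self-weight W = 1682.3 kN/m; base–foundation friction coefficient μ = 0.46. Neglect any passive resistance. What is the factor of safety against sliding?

2.72

K_a = tan²(45° − 30.2°/2) = 0.3307.
P_a = ½K_aγH² = 0.5×0.3307×15.9×10.4² = 284.3 kN/m, acting at H/3 = 3.467 m above the base.
FS_sliding = μW / P_a = 0.46×1682.3 / 284.3 = 2.722.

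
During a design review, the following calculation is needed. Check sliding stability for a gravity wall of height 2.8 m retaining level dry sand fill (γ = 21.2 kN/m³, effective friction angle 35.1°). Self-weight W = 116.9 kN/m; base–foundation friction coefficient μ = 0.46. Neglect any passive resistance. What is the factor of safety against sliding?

2.40

K_a = tan²(45° − 35.1°/2) = 0.2698.
P_a = ½K_aγH² = 0.5×0.2698×21.2×2.8² = 22.42 kN/m, acting at H/3 = 0.9333 m above the base.
FS_sliding = μW / P_a = 0.46×116.9 / 22.42 = 2.398.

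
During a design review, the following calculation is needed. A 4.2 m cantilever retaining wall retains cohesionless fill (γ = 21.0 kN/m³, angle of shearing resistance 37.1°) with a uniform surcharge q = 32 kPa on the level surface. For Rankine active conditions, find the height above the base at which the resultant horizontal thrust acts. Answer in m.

1.69 m

K_a = 0.2475.
Triangular part P₁ = ½K_aγH² = 45.84 at H/3 = 1.400 m; rectangular part P₂ = K_a q H = 33.26 at H/2 = 2.100 m.
ȳ = (P₁·1.400 + P₂·2.100)/(P₁+P₂) = 1.694 m.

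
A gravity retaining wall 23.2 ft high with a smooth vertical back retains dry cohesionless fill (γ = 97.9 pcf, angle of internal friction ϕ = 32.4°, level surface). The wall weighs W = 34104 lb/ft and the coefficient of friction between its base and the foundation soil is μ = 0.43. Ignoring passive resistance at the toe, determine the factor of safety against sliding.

1.84

K_a = tan²(45° − 32.4°/2) = 0.3022.
P_a = ½K_aγH² = 0.5×0.3022×97.9×23.2² = 7963 lb/ft, acting at H/3 = 7.733 ft above the base.
FS_sliding = μW / P_a = 0.43×34104 / 7963 = 1.842.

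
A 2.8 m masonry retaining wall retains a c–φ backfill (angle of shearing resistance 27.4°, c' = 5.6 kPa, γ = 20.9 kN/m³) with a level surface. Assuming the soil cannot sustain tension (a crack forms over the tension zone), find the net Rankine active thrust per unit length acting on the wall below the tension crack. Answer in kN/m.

K_a = 0.3697; √K_a = 0.6080.
Tension-crack depth z_c = 2c/(γ√K_a) = 2×5.6/(20.9×0.6080) = 0.8814 m.
σ_a at base = K_a γ H − 2c√K_a = 0.3697×20.9×2.8 − 2×5.6×0.6080 = 14.82 kPa.
P_a = ½ × 14.82 × (H − z_c) = 0.5×14.82×1.919 = 14.22 kN/m.

14.2 kN/m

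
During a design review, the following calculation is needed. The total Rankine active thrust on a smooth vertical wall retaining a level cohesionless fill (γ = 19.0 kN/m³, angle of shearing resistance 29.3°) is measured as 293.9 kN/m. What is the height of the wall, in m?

K_a = 0.3428. P_a = ½ K_a γ H² ⇒ H = √(2P_a/(K_a γ)).
H = √(2×293.9/(0.3428×19.0)) = 9.499 m.

9.50 m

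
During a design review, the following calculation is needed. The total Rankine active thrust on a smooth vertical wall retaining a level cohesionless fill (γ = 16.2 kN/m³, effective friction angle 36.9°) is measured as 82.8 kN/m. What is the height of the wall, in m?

K_a = 0.2497. P_a = ½ K_a γ H² ⇒ H = √(2P_a/(K_a γ)).
H = √(2×82.8/(0.2497×16.2)) = 6.399 m.

6.40 m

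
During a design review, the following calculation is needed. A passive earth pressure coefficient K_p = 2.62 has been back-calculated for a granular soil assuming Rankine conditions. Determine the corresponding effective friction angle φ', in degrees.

K_p = (1+sin φ)/(1−sin φ) ⇒ sin φ = (K_p − 1)/(K_p + 1) = 0.4475.
φ = arcsin(0.4475) = 26.58°.

26.6°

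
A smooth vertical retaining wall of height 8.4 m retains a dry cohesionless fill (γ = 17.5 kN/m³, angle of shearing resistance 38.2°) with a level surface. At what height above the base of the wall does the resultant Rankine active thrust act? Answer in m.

2.80 m

K_a = 0.2358.
The pressure distribution is triangular, so the resultant acts at H/3 above the base = 8.4/3 = 2.800 m.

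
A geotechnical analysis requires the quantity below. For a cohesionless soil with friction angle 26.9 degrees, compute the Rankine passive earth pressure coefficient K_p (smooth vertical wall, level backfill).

K_p = (1 + sin φ)/(1 − sin φ) = tan²(45° + 26.9°/2) = 2.653.

2.65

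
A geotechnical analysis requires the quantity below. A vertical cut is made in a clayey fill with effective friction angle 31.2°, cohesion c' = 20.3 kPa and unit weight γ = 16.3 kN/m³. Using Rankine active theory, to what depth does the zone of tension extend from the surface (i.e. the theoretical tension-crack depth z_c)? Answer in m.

K_a = tan²(45° − 31.2°/2) = 0.3175; √K_a = 0.5635.
The active pressure is zero where K_a γ z = 2c√K_a, so z_c = 2c/(γ√K_a) = 2×20.3/(16.3×0.5635) = 4.420 m.

4.42 m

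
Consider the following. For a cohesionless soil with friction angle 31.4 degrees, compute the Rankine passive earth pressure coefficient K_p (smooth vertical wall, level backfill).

3.18

K_p = (1 + sin φ)/(1 − sin φ) = tan²(45° + 31.4°/2) = 3.175.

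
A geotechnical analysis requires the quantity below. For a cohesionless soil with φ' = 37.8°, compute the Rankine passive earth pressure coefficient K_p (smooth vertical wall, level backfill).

K_p = (1 + sin φ)/(1 − sin φ) = tan²(45° + 37.8°/2) = 4.167.

4.17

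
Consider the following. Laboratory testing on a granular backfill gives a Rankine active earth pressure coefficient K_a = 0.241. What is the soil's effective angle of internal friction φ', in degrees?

K_a = tan²(45° − φ/2) ⇒ 45° − φ/2 = arctan(√0.241) = 26.15°.
φ = 2(45° − 26.15°) = 37.71°.

37.7°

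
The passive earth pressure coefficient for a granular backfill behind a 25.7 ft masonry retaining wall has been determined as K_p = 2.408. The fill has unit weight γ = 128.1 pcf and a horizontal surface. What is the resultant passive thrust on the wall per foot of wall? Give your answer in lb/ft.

P = ½ K_p γ H² = 0.5 × 2.408 × 128.1 × 25.7² = 101900 lb/ft.

102000 lb/ft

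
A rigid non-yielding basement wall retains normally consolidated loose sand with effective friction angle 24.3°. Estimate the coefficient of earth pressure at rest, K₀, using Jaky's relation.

0.588

K₀ = 1 − sin φ' = 1 − sin 24.3° = 0.5885.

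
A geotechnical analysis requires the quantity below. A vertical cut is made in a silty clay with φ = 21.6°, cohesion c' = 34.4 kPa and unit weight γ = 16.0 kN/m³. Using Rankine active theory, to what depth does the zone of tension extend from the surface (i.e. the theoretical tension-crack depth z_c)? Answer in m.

K_a = tan²(45° − 21.6°/2) = 0.4619; √K_a = 0.6796.
The active pressure is zero where K_a γ z = 2c√K_a, so z_c = 2c/(γ√K_a) = 2×34.4/(16.0×0.6796) = 6.327 m.

6.33 m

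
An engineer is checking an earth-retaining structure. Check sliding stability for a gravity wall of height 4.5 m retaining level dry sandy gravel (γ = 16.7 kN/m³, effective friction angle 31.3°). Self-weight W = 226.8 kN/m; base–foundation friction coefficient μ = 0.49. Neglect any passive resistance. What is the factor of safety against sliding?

K_a = tan²(45° − 31.3°/2) = 0.3162.
P_a = ½K_aγH² = 0.5×0.3162×16.7×4.5² = 53.47 kN/m, acting at H/3 = 1.500 m above the base.
FS_sliding = μW / P_a = 0.49×226.8 / 53.47 = 2.079.

2.08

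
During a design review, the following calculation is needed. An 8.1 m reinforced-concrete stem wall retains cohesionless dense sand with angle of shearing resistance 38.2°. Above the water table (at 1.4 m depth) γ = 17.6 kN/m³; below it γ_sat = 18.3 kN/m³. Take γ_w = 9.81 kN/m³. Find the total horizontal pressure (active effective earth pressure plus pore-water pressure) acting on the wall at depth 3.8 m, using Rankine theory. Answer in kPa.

34.2 kPa

K_a = (1 − sin φ)/(1 + sin φ) = 0.2358.
γ' = 18.3 − 9.81 = 8.490 kN/m³.
Effective vertical stress at 3.8 m: σ'_v = 17.6×1.4 + 8.490×2.40 = 45.02 kPa.
σ'_h = K_a σ'_v = 0.2358 × 45.02 = 10.61 kPa; u = γ_w × 2.40 = 23.54 kPa.
Total σ_h = 10.61 + 23.54 = 34.16 kPa.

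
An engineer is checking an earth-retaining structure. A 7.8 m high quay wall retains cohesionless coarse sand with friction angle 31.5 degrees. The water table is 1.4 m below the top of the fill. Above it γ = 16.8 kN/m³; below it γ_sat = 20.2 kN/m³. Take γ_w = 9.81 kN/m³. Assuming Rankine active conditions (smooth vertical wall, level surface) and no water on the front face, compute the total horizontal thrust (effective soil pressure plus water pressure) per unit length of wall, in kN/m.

320 kN/m

K_a = tan²(45° − φ/2) = 0.3136.
γ' = 20.2 − 9.81 = 10.39 kN/m³. Depth below WT = 6.4 m.
σ'_h at WT = K_a γ d_w = 7.377 kPa; at base = 7.377 + K_a γ' × 6.4 = 28.23 kPa.
P₁ (0–1.4 m) = ½×7.377×1.4 = 5.164. P₂ (1.4–7.8 m) = ½(7.377+28.23)×6.4 = 113.9.
P_w = ½ γ_w h₂² = 0.5×9.81×6.4² = 200.9. Total = 5.164+113.9+200.9 = 320.0 kN/m.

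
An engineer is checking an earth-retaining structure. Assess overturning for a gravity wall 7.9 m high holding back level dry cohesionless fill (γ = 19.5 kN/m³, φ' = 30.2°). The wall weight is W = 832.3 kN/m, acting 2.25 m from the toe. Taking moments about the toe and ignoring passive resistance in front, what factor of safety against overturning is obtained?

K_a = tan²(45° − 30.2°/2) = 0.3307.
P_a = ½K_aγH² = 0.5×0.3307×19.5×7.9² = 201.2 kN/m, acting at H/3 = 2.633 m above the base.
Overturning moment M_o = P_a × H/3 = 201.2 × 2.633 = 529.8.
Resisting moment M_r = W × 2.25 = 832.3 × 2.25 = 1873.
FS_overturning = M_r/M_o = 1873/529.8 = 3.534.

3.53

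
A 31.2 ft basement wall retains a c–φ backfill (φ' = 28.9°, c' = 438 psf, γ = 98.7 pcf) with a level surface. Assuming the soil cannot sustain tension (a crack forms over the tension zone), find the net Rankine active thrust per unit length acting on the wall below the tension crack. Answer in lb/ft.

K_a = 0.3484; √K_a = 0.5902.
Tension-crack depth z_c = 2c/(γ√K_a) = 2×438/(98.7×0.5902) = 15.04 ft.
σ_a at base = K_a γ H − 2c√K_a = 0.3484×98.7×31.2 − 2×438×0.5902 = 555.7 psf.
P_a = ½ × 555.7 × (H − z_c) = 0.5×555.7×16.16 = 4491 lb/ft.

4490 lb/ft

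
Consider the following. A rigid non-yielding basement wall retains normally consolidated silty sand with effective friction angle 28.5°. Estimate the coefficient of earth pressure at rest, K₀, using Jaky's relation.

0.523

K₀ = 1 − sin φ' = 1 − sin 28.5° = 0.5228.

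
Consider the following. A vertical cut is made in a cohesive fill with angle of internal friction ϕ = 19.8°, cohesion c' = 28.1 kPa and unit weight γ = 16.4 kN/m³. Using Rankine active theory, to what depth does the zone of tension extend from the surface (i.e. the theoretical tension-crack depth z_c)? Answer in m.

4.88 m

K_a = tan²(45° − 19.8°/2) = 0.4939; √K_a = 0.7028.
The active pressure is zero where K_a γ z = 2c√K_a, so z_c = 2c/(γ√K_a) = 2×28.1/(16.4×0.7028) = 4.876 m.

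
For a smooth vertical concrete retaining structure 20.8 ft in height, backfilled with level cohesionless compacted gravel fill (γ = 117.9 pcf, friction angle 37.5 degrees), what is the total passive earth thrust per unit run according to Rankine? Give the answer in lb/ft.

K_p = tan²(45° + φ/2) = 4.112.
P_p = ½ K_p γ H² = 0.5 × 4.112 × 117.9 × 20.8² = 104900 lb/ft.

105000 lb/ft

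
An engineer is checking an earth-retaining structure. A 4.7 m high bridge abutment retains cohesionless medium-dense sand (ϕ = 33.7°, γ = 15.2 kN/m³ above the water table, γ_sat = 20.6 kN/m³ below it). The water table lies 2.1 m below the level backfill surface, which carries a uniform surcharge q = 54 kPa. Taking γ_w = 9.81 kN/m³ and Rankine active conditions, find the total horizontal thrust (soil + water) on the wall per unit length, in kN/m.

K_a = tan²(45° − φ/2) = 0.2863.
γ' = 20.6 − 9.81 = 10.79 kN/m³. h₂ = H − d_w = 2.6 m.
σ'_h: at surface K_a·q = 15.46; at WT K_a(q+γd_w) = 24.60; at base K_a(q+γd_w+γ'h₂) = 32.63 kPa.
P₁ = ½(15.46+24.60)×2.1 = 42.06; P₂ = ½(24.60+32.63)×2.6 = 74.40; P_w = ½γ_w h₂² = 33.16.
Total = 42.06+74.40+33.16 = 149.6 kN/m.

150 kN/m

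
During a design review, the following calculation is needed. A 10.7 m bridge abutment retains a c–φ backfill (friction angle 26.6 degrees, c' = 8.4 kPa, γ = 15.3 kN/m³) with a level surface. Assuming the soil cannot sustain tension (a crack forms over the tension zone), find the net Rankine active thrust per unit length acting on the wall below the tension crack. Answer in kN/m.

K_a = 0.3814; √K_a = 0.6176.
Tension-crack depth z_c = 2c/(γ√K_a) = 2×8.4/(15.3×0.6176) = 1.778 m.
σ_a at base = K_a γ H − 2c√K_a = 0.3814×15.3×10.7 − 2×8.4×0.6176 = 52.07 kPa.
P_a = ½ × 52.07 × (H − z_c) = 0.5×52.07×8.922 = 232.3 kN/m.

232 kN/m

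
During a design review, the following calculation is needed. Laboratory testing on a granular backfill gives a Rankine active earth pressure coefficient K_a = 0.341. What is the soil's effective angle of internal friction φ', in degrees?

K_a = tan²(45° − φ/2) ⇒ 45° − φ/2 = arctan(√0.341) = 30.28°.
φ = 2(45° − 30.28°) = 29.43°.

29.4°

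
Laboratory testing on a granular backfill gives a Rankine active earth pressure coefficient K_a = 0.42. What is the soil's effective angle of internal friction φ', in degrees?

24.1°

K_a = tan²(45° − φ/2) ⇒ 45° − φ/2 = arctan(√0.42) = 32.95°.
φ = 2(45° − 32.95°) = 24.11°.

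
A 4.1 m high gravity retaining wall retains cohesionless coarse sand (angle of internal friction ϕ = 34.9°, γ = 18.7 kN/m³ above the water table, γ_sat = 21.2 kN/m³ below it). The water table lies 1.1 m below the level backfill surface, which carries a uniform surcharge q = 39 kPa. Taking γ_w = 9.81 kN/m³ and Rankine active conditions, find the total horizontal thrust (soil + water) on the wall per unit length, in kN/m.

K_a = tan²(45° − φ/2) = 0.2721.
γ' = 21.2 − 9.81 = 11.39 kN/m³. h₂ = H − d_w = 3.0 m.
σ'_h: at surface K_a·q = 10.61; at WT K_a(q+γd_w) = 16.21; at base K_a(q+γd_w+γ'h₂) = 25.51 kPa.
P₁ = ½(10.61+16.21)×1.1 = 14.75; P₂ = ½(16.21+25.51)×3.0 = 62.58; P_w = ½γ_w h₂² = 44.14.
Total = 14.75+62.58+44.14 = 121.5 kN/m.

121 kN/m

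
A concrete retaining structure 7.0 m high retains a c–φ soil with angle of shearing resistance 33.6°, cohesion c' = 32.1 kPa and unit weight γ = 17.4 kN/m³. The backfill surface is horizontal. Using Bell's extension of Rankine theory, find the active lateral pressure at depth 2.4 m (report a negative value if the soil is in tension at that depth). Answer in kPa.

K_a = (1 − sin φ)/(1 + sin φ) = 0.2875.
σ_a = K_a γ z − 2c√K_a = 0.2875×17.4×2.4 − 2×32.1×0.5362 = -22.42 kPa.

-22.4 kPa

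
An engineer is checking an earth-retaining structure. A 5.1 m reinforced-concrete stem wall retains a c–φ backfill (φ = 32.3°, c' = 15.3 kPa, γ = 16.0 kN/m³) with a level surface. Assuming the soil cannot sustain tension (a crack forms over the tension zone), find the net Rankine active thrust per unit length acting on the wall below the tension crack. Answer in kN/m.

6.44 kN/m

K_a = 0.3035; √K_a = 0.5509.
Tension-crack depth z_c = 2c/(γ√K_a) = 2×15.3/(16.0×0.5509) = 3.472 m.
σ_a at base = K_a γ H − 2c√K_a = 0.3035×16.0×5.1 − 2×15.3×0.5509 = 7.907 kPa.
P_a = ½ × 7.907 × (H − z_c) = 0.5×7.907×1.628 = 6.438 kN/m.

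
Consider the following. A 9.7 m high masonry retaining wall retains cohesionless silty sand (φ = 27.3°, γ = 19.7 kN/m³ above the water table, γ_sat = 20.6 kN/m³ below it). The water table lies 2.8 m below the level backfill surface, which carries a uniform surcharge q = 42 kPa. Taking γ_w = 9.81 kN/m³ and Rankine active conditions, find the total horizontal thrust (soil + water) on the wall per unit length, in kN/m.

K_a = tan²(45° − φ/2) = 0.3711.
γ' = 20.6 − 9.81 = 10.79 kN/m³. h₂ = H − d_w = 6.9 m.
σ'_h: at surface K_a·q = 15.59; at WT K_a(q+γd_w) = 36.06; at base K_a(q+γd_w+γ'h₂) = 63.69 kPa.
P₁ = ½(15.59+36.06)×2.8 = 72.31; P₂ = ½(36.06+63.69)×6.9 = 344.1; P_w = ½γ_w h₂² = 233.5.
Total = 72.31+344.1+233.5 = 650.0 kN/m.

650 kN/m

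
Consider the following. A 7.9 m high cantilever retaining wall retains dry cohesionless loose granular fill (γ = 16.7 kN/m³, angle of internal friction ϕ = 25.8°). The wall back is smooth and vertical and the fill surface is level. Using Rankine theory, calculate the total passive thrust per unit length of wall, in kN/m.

K_p = tan²(45° + φ/2) = 2.541.
P_p = ½ K_p γ H² = 0.5 × 2.541 × 16.7 × 7.9² = 1324 kN/m.

1320 kN/m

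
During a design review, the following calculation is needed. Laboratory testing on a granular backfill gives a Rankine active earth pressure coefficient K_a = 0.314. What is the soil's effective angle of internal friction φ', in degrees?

31.5°

K_a = tan²(45° − φ/2) ⇒ 45° − φ/2 = arctan(√0.314) = 29.26°.
φ = 2(45° − 29.26°) = 31.47°.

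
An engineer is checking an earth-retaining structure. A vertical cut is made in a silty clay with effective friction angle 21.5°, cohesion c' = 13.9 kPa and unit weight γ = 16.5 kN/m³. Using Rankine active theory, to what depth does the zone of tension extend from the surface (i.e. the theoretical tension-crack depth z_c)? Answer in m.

2.47 m

K_a = tan²(45° − 21.5°/2) = 0.4636; √K_a = 0.6809.
The active pressure is zero where K_a γ z = 2c√K_a, so z_c = 2c/(γ√K_a) = 2×13.9/(16.5×0.6809) = 2.475 m.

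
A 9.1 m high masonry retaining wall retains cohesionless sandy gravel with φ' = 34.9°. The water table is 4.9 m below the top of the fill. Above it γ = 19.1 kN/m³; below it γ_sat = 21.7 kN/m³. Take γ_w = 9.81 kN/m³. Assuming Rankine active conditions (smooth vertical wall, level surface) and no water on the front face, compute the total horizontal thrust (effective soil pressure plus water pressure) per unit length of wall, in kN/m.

284 kN/m

K_a = tan²(45° − φ/2) = 0.2721.
γ' = 21.7 − 9.81 = 11.89 kN/m³. Depth below WT = 4.2 m.
σ'_h at WT = K_a γ d_w = 25.47 kPa; at base = 25.47 + K_a γ' × 4.2 = 39.06 kPa.
P₁ (0–4.9 m) = ½×25.47×4.9 = 62.40. P₂ (4.9–9.1 m) = ½(25.47+39.06)×4.2 = 135.5.
P_w = ½ γ_w h₂² = 0.5×9.81×4.2² = 86.52. Total = 62.40+135.5+86.52 = 284.4 kN/m.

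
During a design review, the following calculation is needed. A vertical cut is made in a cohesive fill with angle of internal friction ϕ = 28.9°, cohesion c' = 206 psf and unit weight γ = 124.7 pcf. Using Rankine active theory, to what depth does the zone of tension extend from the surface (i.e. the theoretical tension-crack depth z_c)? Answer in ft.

K_a = tan²(45° − 28.9°/2) = 0.3484; √K_a = 0.5902.
The active pressure is zero where K_a γ z = 2c√K_a, so z_c = 2c/(γ√K_a) = 2×206/(124.7×0.5902) = 5.598 ft.

5.60 ft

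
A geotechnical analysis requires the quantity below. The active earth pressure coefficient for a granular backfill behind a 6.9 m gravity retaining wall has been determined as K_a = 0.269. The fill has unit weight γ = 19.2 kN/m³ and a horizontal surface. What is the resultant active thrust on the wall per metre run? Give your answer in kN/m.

123 kN/m

P = ½ K_a γ H² = 0.5 × 0.269 × 19.2 × 6.9² = 122.9 kN/m.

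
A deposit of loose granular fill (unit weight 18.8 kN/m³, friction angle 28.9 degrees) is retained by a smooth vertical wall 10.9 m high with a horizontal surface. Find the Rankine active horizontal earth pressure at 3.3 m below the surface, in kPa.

K_a = (1 − sin φ)/(1 + sin φ) = 0.3484.
σ_h = K_a γ z = 0.3484 × 18.8 × 3.3 = 21.61 kPa.

21.6 kPa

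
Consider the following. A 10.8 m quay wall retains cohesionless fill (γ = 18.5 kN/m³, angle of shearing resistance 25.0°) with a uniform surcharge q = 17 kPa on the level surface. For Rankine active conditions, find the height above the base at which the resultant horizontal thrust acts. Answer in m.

K_a = 0.4059.
Triangular part P₁ = ½K_aγH² = 437.9 at H/3 = 3.600 m; rectangular part P₂ = K_a q H = 74.52 at H/2 = 5.400 m.
ȳ = (P₁·3.600 + P₂·5.400)/(P₁+P₂) = 3.862 m.

3.86 m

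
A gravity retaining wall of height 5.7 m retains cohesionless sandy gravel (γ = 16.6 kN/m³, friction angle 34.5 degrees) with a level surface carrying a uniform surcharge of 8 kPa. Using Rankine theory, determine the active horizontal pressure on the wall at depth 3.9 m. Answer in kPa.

20.1 kPa

K_a = (1 − sin φ)/(1 + sin φ) = 0.2768.
σ_v = γz + q = 16.6 × 3.9 + 8 = 72.74 kPa.
σ_h = K_a σ_v = 0.2768 × 72.74 = 20.14 kPa.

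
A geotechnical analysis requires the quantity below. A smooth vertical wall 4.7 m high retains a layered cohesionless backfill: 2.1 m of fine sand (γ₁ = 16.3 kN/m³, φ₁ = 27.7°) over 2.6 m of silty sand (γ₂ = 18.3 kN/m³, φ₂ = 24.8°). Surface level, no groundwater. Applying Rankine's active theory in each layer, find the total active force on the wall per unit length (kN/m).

74.8 kN/m

K_a1 = tan²(45°−27.7°/2) = 0.3653; K_a2 = tan²(45°−24.8°/2) = 0.4090.
Layer 1: σ at base = K_a1 γ₁ h₁ = 12.51 kPa; P₁ = ½×12.51×2.1 = 13.13.
Layer 2: σ_v at top = γ₁h₁ = 34.23; σ_h top = K_a2×34.23 = 14.00; σ_h base = K_a2×(34.23+18.3×2.6) = 33.46.
P₂ = ½(14.00+33.46)×2.6 = 61.70. Total P_a = 13.13+61.70 = 74.83 kN/m.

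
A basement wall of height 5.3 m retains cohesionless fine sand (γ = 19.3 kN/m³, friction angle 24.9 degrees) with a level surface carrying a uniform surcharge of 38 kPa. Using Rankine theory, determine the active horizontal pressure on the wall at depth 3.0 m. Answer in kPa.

K_a = (1 − sin φ)/(1 + sin φ) = 0.4074.
σ_v = γz + q = 19.3 × 3.0 + 38 = 95.90 kPa.
σ_h = K_a σ_v = 0.4074 × 95.90 = 39.07 kPa.

39.1 kPa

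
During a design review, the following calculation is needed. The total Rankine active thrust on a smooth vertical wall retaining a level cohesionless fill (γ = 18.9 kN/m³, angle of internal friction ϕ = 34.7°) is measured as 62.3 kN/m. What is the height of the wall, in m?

4.90 m

K_a = 0.2745. P_a = ½ K_a γ H² ⇒ H = √(2P_a/(K_a γ)).
H = √(2×62.3/(0.2745×18.9)) = 4.901 m.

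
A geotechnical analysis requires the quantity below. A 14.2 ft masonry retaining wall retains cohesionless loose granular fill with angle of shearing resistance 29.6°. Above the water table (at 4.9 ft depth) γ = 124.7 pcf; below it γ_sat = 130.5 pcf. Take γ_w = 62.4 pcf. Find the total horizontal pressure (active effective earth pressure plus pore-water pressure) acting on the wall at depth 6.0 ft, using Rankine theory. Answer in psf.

K_a = (1 − sin φ)/(1 + sin φ) = 0.3387.
γ' = 130.5 − 62.4 = 68.10 pcf.
Effective vertical stress at 6.0 ft: σ'_v = 124.7×4.9 + 68.10×1.10 = 685.9 psf.
σ'_h = K_a σ'_v = 0.3387 × 685.9 = 232.4 psf; u = γ_w × 1.10 = 68.64 psf.
Total σ_h = 232.4 + 68.64 = 301.0 psf.

301 psf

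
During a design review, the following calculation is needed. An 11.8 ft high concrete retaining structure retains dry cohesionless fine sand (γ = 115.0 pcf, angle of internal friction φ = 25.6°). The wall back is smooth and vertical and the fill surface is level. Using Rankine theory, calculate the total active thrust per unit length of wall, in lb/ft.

K_a = tan²(45° − φ/2) = 0.3966.
P_a = ½ K_a γ H² = 0.5 × 0.3966 × 115.0 × 11.8² = 3175 lb/ft.

3180 lb/ft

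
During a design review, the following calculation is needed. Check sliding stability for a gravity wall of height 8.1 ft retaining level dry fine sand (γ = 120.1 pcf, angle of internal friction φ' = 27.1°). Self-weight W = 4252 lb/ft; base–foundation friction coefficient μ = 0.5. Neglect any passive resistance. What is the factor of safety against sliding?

K_a = tan²(45° − 27.1°/2) = 0.3741.
P_a = ½K_aγH² = 0.5×0.3741×120.1×8.1² = 1474 lb/ft, acting at H/3 = 2.700 ft above the base.
FS_sliding = μW / P_a = 0.5×4252 / 1474 = 1.443.

1.44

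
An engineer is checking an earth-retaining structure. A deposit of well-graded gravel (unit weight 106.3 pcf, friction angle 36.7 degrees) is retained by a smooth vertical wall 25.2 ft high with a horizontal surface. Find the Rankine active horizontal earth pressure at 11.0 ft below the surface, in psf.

294 psf

K_a = (1 − sin φ)/(1 + sin φ) = 0.2519.
σ_h = K_a γ z = 0.2519 × 106.3 × 11.0 = 294.5 psf.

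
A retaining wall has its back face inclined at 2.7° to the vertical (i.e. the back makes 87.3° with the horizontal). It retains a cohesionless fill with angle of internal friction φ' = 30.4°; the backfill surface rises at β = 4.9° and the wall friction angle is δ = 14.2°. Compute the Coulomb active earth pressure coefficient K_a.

K_a = sin²(α+φ) / [sin²α · sin(α−δ) · (1 + √{sin(φ+δ)sin(φ−β) / (sin(α−δ)sin(α+β))})²].
With α = 87.3°, φ = 30.4°, δ = 14.2°, β = 4.9°: K_a = 0.3364.

0.336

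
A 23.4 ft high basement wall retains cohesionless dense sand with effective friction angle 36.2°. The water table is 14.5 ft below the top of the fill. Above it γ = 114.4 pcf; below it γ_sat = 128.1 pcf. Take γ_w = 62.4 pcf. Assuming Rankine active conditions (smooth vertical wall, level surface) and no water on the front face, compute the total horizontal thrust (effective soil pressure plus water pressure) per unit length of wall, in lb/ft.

K_a = tan²(45° − φ/2) = 0.2574.
γ' = 128.1 − 62.4 = 65.70 pcf. Depth below WT = 8.9 ft.
σ'_h at WT = K_a γ d_w = 426.9 psf; at base = 426.9 + K_a γ' × 8.9 = 577.4 psf.
P₁ (0–14.5 ft) = ½×426.9×14.5 = 3095. P₂ (14.5–23.4 ft) = ½(426.9+577.4)×8.9 = 4470.
P_w = ½ γ_w h₂² = 0.5×62.4×8.9² = 2471. Total = 3095+4470+2471 = 10040 lb/ft.

10000 lb/ft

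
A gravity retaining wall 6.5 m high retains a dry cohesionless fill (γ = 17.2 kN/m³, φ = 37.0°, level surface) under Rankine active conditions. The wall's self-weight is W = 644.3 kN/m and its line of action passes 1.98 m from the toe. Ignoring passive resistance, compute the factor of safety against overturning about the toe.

K_a = tan²(45° − 37.0°/2) = 0.2486.
P_a = ½K_aγH² = 0.5×0.2486×17.2×6.5² = 90.32 kN/m, acting at H/3 = 2.167 m above the base.
Overturning moment M_o = P_a × H/3 = 90.32 × 2.167 = 195.7.
Resisting moment M_r = W × 1.98 = 644.3 × 1.98 = 1276.
FS_overturning = M_r/M_o = 1276/195.7 = 6.519.

6.52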